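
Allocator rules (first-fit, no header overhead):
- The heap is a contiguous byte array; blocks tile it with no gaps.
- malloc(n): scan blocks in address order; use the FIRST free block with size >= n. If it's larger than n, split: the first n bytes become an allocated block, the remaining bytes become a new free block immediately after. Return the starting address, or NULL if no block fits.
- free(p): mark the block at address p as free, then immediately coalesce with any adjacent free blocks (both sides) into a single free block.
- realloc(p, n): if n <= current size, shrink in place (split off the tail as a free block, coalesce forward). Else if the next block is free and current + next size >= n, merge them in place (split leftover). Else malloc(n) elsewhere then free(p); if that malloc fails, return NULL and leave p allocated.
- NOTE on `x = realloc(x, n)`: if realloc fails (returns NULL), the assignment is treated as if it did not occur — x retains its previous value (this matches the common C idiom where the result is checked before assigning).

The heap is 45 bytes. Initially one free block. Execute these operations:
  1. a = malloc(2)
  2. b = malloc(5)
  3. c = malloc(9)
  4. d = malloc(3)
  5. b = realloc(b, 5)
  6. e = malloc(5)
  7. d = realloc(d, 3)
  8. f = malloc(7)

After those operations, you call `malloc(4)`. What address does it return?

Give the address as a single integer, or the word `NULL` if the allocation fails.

Op 1: a = malloc(2) -> a = 0; heap: [0-1 ALLOC][2-44 FREE]
Op 2: b = malloc(5) -> b = 2; heap: [0-1 ALLOC][2-6 ALLOC][7-44 FREE]
Op 3: c = malloc(9) -> c = 7; heap: [0-1 ALLOC][2-6 ALLOC][7-15 ALLOC][16-44 FREE]
Op 4: d = malloc(3) -> d = 16; heap: [0-1 ALLOC][2-6 ALLOC][7-15 ALLOC][16-18 ALLOC][19-44 FREE]
Op 5: b = realloc(b, 5) -> b = 2; heap: [0-1 ALLOC][2-6 ALLOC][7-15 ALLOC][16-18 ALLOC][19-44 FREE]
Op 6: e = malloc(5) -> e = 19; heap: [0-1 ALLOC][2-6 ALLOC][7-15 ALLOC][16-18 ALLOC][19-23 ALLOC][24-44 FREE]
Op 7: d = realloc(d, 3) -> d = 16; heap: [0-1 ALLOC][2-6 ALLOC][7-15 ALLOC][16-18 ALLOC][19-23 ALLOC][24-44 FREE]
Op 8: f = malloc(7) -> f = 24; heap: [0-1 ALLOC][2-6 ALLOC][7-15 ALLOC][16-18 ALLOC][19-23 ALLOC][24-30 ALLOC][31-44 FREE]
malloc(4): first-fit scan over [0-1 ALLOC][2-6 ALLOC][7-15 ALLOC][16-18 ALLOC][19-23 ALLOC][24-30 ALLOC][31-44 FREE] -> 31

Answer: 31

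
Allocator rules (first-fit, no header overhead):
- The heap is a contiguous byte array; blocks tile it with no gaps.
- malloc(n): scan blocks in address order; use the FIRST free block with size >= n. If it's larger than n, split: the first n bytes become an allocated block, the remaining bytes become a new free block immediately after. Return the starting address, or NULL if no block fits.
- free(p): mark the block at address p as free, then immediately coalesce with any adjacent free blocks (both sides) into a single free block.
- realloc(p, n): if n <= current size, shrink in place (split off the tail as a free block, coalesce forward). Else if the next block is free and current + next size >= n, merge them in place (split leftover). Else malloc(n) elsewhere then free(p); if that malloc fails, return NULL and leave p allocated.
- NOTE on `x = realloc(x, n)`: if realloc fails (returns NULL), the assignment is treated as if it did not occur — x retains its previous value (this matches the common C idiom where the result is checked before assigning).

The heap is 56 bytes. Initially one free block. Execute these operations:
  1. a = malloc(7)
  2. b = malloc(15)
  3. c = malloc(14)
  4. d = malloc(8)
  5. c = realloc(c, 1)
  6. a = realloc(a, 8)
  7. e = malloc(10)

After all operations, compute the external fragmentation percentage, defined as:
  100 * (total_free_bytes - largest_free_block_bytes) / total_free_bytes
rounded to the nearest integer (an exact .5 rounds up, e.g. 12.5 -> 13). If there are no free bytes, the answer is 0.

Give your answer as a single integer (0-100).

Answer: 50

Derivation:
Op 1: a = malloc(7) -> a = 0; heap: [0-6 ALLOC][7-55 FREE]
Op 2: b = malloc(15) -> b = 7; heap: [0-6 ALLOC][7-21 ALLOC][22-55 FREE]
Op 3: c = malloc(14) -> c = 22; heap: [0-6 ALLOC][7-21 ALLOC][22-35 ALLOC][36-55 FREE]
Op 4: d = malloc(8) -> d = 36; heap: [0-6 ALLOC][7-21 ALLOC][22-35 ALLOC][36-43 ALLOC][44-55 FREE]
Op 5: c = realloc(c, 1) -> c = 22; heap: [0-6 ALLOC][7-21 ALLOC][22-22 ALLOC][23-35 FREE][36-43 ALLOC][44-55 FREE]
Op 6: a = realloc(a, 8) -> a = 23; heap: [0-6 FREE][7-21 ALLOC][22-22 ALLOC][23-30 ALLOC][31-35 FREE][36-43 ALLOC][44-55 FREE]
Op 7: e = malloc(10) -> e = 44; heap: [0-6 FREE][7-21 ALLOC][22-22 ALLOC][23-30 ALLOC][31-35 FREE][36-43 ALLOC][44-53 ALLOC][54-55 FREE]
Free blocks: [7 5 2] total_free=14 largest=7 -> 100*(14-7)/14 = 700/14 = 50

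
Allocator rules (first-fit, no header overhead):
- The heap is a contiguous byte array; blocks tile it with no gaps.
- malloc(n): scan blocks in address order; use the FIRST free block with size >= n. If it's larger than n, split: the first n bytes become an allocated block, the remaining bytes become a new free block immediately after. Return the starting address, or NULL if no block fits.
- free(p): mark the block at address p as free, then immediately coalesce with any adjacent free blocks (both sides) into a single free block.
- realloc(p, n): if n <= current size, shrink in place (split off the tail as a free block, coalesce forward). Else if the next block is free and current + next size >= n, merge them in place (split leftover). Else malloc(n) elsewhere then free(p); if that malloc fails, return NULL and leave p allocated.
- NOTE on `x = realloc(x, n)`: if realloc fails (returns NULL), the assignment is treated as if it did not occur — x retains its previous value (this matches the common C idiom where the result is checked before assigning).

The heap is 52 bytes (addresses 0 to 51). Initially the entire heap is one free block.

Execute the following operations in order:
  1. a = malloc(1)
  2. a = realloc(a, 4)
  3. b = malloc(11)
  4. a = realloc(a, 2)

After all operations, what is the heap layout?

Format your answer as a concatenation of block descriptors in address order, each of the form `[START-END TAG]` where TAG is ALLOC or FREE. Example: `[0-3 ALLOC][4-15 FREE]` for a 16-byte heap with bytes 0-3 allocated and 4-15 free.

Answer: [0-1 ALLOC][2-3 FREE][4-14 ALLOC][15-51 FREE]

Derivation:
Op 1: a = malloc(1) -> a = 0; heap: [0-0 ALLOC][1-51 FREE]
Op 2: a = realloc(a, 4) -> a = 0; heap: [0-3 ALLOC][4-51 FREE]
Op 3: b = malloc(11) -> b = 4; heap: [0-3 ALLOC][4-14 ALLOC][15-51 FREE]
Op 4: a = realloc(a, 2) -> a = 0; heap: [0-1 ALLOC][2-3 FREE][4-14 ALLOC][15-51 FREE]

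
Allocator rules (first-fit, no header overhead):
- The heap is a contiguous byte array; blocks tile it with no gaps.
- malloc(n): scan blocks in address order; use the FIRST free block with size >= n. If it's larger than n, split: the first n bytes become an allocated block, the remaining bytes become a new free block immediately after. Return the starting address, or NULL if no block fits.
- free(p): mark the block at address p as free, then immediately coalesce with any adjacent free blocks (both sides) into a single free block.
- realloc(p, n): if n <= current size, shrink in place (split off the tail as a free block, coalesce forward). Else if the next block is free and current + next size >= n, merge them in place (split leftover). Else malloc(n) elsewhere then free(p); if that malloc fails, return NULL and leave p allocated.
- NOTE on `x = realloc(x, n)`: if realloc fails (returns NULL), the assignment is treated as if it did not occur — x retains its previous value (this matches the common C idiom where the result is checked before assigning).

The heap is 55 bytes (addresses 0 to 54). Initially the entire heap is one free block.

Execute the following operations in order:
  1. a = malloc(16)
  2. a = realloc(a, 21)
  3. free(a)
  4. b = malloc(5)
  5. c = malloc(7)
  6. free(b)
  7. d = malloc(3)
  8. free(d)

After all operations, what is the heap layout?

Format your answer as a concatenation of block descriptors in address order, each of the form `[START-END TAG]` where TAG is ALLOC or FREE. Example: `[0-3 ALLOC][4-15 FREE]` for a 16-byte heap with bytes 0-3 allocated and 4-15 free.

Answer: [0-4 FREE][5-11 ALLOC][12-54 FREE]

Derivation:
Op 1: a = malloc(16) -> a = 0; heap: [0-15 ALLOC][16-54 FREE]
Op 2: a = realloc(a, 21) -> a = 0; heap: [0-20 ALLOC][21-54 FREE]
Op 3: free(a) -> (freed a); heap: [0-54 FREE]
Op 4: b = malloc(5) -> b = 0; heap: [0-4 ALLOC][5-54 FREE]
Op 5: c = malloc(7) -> c = 5; heap: [0-4 ALLOC][5-11 ALLOC][12-54 FREE]
Op 6: free(b) -> (freed b); heap: [0-4 FREE][5-11 ALLOC][12-54 FREE]
Op 7: d = malloc(3) -> d = 0; heap: [0-2 ALLOC][3-4 FREE][5-11 ALLOC][12-54 FREE]
Op 8: free(d) -> (freed d); heap: [0-4 FREE][5-11 ALLOC][12-54 FREE]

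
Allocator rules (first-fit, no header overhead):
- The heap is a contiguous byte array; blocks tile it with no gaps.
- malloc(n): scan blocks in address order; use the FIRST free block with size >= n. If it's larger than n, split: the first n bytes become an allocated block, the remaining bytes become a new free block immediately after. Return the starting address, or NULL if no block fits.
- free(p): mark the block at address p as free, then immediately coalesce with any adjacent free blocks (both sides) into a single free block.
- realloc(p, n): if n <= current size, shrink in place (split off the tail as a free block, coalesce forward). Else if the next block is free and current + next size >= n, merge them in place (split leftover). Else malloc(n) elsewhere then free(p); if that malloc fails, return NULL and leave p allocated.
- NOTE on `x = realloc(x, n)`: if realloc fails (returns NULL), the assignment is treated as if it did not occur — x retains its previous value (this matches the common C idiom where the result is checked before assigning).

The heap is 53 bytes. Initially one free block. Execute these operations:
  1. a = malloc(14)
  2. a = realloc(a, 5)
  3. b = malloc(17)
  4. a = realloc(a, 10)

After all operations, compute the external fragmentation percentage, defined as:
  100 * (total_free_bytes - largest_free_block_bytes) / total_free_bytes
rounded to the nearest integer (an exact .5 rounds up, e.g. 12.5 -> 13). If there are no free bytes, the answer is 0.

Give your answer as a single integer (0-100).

Op 1: a = malloc(14) -> a = 0; heap: [0-13 ALLOC][14-52 FREE]
Op 2: a = realloc(a, 5) -> a = 0; heap: [0-4 ALLOC][5-52 FREE]
Op 3: b = malloc(17) -> b = 5; heap: [0-4 ALLOC][5-21 ALLOC][22-52 FREE]
Op 4: a = realloc(a, 10) -> a = 22; heap: [0-4 FREE][5-21 ALLOC][22-31 ALLOC][32-52 FREE]
Free blocks: [5 21] total_free=26 largest=21 -> 100*(26-21)/26 = 500/26 ≈ 19.231 -> rounds to 19

Answer: 19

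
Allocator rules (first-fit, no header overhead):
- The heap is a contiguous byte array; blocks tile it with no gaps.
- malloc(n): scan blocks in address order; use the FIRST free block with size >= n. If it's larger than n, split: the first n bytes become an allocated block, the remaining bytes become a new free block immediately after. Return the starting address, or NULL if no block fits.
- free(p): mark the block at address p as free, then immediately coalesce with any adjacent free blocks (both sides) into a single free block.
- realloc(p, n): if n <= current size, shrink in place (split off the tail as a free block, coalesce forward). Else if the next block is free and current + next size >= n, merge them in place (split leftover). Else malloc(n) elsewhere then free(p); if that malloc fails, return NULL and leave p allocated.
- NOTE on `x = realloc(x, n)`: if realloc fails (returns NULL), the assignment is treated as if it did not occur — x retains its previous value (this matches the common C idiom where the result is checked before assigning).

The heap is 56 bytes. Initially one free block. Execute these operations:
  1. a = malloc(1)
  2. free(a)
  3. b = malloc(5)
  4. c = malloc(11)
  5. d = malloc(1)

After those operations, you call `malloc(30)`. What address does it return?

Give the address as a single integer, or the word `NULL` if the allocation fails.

Op 1: a = malloc(1) -> a = 0; heap: [0-0 ALLOC][1-55 FREE]
Op 2: free(a) -> (freed a); heap: [0-55 FREE]
Op 3: b = malloc(5) -> b = 0; heap: [0-4 ALLOC][5-55 FREE]
Op 4: c = malloc(11) -> c = 5; heap: [0-4 ALLOC][5-15 ALLOC][16-55 FREE]
Op 5: d = malloc(1) -> d = 16; heap: [0-4 ALLOC][5-15 ALLOC][16-16 ALLOC][17-55 FREE]
malloc(30): first-fit scan over [0-4 ALLOC][5-15 ALLOC][16-16 ALLOC][17-55 FREE] -> 17

Answer: 17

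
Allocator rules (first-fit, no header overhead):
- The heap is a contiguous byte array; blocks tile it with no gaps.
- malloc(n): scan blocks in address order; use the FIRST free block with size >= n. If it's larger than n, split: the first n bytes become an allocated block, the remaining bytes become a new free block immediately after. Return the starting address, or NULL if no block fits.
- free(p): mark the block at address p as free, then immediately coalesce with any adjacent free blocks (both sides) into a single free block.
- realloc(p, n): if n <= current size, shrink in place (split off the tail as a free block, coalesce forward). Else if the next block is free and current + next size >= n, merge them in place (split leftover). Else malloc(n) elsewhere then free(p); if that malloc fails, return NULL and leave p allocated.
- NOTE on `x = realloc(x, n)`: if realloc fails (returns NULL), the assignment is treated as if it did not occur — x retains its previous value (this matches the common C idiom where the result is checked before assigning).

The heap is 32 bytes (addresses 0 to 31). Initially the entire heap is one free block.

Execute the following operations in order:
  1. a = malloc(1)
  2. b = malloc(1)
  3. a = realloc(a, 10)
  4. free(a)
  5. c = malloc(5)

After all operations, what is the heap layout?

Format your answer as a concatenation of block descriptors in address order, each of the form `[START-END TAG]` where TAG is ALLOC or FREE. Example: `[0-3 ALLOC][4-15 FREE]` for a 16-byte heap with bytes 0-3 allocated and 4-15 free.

Op 1: a = malloc(1) -> a = 0; heap: [0-0 ALLOC][1-31 FREE]
Op 2: b = malloc(1) -> b = 1; heap: [0-0 ALLOC][1-1 ALLOC][2-31 FREE]
Op 3: a = realloc(a, 10) -> a = 2; heap: [0-0 FREE][1-1 ALLOC][2-11 ALLOC][12-31 FREE]
Op 4: free(a) -> (freed a); heap: [0-0 FREE][1-1 ALLOC][2-31 FREE]
Op 5: c = malloc(5) -> c = 2; heap: [0-0 FREE][1-1 ALLOC][2-6 ALLOC][7-31 FREE]

Answer: [0-0 FREE][1-1 ALLOC][2-6 ALLOC][7-31 FREE]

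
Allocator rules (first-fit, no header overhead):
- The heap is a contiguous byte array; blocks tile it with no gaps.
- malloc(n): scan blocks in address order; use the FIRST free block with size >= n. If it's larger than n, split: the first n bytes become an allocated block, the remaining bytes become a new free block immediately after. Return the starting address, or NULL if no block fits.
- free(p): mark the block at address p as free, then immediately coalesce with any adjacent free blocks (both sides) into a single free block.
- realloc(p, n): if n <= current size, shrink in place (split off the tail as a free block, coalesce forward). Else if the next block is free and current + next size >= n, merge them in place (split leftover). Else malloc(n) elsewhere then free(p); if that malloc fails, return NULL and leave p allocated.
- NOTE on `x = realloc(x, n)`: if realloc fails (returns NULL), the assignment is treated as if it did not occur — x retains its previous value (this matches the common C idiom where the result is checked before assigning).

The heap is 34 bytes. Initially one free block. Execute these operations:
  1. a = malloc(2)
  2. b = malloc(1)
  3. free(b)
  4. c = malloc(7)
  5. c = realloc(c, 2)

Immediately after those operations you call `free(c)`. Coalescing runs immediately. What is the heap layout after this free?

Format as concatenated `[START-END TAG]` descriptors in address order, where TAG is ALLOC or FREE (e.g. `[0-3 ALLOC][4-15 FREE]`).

Answer: [0-1 ALLOC][2-33 FREE]

Derivation:
Op 1: a = malloc(2) -> a = 0; heap: [0-1 ALLOC][2-33 FREE]
Op 2: b = malloc(1) -> b = 2; heap: [0-1 ALLOC][2-2 ALLOC][3-33 FREE]
Op 3: free(b) -> (freed b); heap: [0-1 ALLOC][2-33 FREE]
Op 4: c = malloc(7) -> c = 2; heap: [0-1 ALLOC][2-8 ALLOC][9-33 FREE]
Op 5: c = realloc(c, 2) -> c = 2; heap: [0-1 ALLOC][2-3 ALLOC][4-33 FREE]
free(c): c = 2 -> block [2-3 ALLOC]; mark free, coalesce with adjacent free neighbors -> [0-1 ALLOC][2-33 FREE]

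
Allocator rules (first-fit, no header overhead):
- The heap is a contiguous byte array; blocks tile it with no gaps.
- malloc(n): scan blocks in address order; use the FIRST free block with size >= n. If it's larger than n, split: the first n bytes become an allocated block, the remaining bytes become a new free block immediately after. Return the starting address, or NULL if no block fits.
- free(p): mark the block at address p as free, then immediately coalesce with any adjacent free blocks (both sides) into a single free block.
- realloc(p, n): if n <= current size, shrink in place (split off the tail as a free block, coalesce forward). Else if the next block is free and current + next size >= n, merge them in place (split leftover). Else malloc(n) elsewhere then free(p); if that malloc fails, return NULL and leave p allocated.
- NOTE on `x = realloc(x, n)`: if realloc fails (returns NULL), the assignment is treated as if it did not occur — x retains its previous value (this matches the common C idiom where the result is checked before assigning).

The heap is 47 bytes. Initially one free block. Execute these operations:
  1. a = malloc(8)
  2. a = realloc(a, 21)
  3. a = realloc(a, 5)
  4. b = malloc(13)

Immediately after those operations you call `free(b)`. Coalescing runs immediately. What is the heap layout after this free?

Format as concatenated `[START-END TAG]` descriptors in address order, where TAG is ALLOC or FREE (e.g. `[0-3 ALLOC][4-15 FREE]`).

Answer: [0-4 ALLOC][5-46 FREE]

Derivation:
Op 1: a = malloc(8) -> a = 0; heap: [0-7 ALLOC][8-46 FREE]
Op 2: a = realloc(a, 21) -> a = 0; heap: [0-20 ALLOC][21-46 FREE]
Op 3: a = realloc(a, 5) -> a = 0; heap: [0-4 ALLOC][5-46 FREE]
Op 4: b = malloc(13) -> b = 5; heap: [0-4 ALLOC][5-17 ALLOC][18-46 FREE]
free(b): b = 5 -> block [5-17 ALLOC]; mark free, coalesce with adjacent free neighbors -> [0-4 ALLOC][5-46 FREE]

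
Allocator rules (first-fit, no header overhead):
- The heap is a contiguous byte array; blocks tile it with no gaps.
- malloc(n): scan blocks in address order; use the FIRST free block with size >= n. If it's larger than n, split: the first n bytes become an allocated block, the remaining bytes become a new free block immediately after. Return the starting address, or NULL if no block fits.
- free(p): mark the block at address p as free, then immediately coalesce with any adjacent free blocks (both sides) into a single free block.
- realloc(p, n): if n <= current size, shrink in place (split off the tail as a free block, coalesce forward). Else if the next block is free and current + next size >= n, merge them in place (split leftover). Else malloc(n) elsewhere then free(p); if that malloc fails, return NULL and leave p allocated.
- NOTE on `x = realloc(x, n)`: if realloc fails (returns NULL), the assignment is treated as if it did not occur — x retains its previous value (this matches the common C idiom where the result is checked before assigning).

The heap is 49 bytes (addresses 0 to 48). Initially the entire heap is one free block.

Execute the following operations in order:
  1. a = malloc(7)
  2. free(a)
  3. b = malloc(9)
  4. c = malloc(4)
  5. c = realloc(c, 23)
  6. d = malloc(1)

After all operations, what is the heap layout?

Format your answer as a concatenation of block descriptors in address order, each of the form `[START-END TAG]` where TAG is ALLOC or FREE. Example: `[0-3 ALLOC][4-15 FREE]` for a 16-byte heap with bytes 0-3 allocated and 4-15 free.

Answer: [0-8 ALLOC][9-31 ALLOC][32-32 ALLOC][33-48 FREE]

Derivation:
Op 1: a = malloc(7) -> a = 0; heap: [0-6 ALLOC][7-48 FREE]
Op 2: free(a) -> (freed a); heap: [0-48 FREE]
Op 3: b = malloc(9) -> b = 0; heap: [0-8 ALLOC][9-48 FREE]
Op 4: c = malloc(4) -> c = 9; heap: [0-8 ALLOC][9-12 ALLOC][13-48 FREE]
Op 5: c = realloc(c, 23) -> c = 9; heap: [0-8 ALLOC][9-31 ALLOC][32-48 FREE]
Op 6: d = malloc(1) -> d = 32; heap: [0-8 ALLOC][9-31 ALLOC][32-32 ALLOC][33-48 FREE]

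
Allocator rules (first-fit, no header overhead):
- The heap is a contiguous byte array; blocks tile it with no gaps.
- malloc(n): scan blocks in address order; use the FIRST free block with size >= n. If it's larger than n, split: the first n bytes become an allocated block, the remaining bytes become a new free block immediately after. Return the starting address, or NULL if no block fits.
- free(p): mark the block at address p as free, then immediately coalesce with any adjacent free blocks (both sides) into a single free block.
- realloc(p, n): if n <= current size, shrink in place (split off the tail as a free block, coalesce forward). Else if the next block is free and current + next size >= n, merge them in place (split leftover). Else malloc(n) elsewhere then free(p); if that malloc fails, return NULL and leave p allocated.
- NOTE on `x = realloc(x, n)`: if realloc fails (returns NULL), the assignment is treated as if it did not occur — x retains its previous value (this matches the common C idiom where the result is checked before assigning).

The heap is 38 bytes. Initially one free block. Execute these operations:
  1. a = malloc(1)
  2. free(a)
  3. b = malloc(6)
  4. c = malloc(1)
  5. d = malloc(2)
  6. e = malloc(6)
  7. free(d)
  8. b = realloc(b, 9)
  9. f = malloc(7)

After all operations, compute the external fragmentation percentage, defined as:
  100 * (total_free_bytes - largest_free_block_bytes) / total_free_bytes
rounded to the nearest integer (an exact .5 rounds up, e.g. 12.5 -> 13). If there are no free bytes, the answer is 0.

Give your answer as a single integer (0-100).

Op 1: a = malloc(1) -> a = 0; heap: [0-0 ALLOC][1-37 FREE]
Op 2: free(a) -> (freed a); heap: [0-37 FREE]
Op 3: b = malloc(6) -> b = 0; heap: [0-5 ALLOC][6-37 FREE]
Op 4: c = malloc(1) -> c = 6; heap: [0-5 ALLOC][6-6 ALLOC][7-37 FREE]
Op 5: d = malloc(2) -> d = 7; heap: [0-5 ALLOC][6-6 ALLOC][7-8 ALLOC][9-37 FREE]
Op 6: e = malloc(6) -> e = 9; heap: [0-5 ALLOC][6-6 ALLOC][7-8 ALLOC][9-14 ALLOC][15-37 FREE]
Op 7: free(d) -> (freed d); heap: [0-5 ALLOC][6-6 ALLOC][7-8 FREE][9-14 ALLOC][15-37 FREE]
Op 8: b = realloc(b, 9) -> b = 15; heap: [0-5 FREE][6-6 ALLOC][7-8 FREE][9-14 ALLOC][15-23 ALLOC][24-37 FREE]
Op 9: f = malloc(7) -> f = 24; heap: [0-5 FREE][6-6 ALLOC][7-8 FREE][9-14 ALLOC][15-23 ALLOC][24-30 ALLOC][31-37 FREE]
Free blocks: [6 2 7] total_free=15 largest=7 -> 100*(15-7)/15 = 800/15 ≈ 53.333 -> rounds to 53

Answer: 53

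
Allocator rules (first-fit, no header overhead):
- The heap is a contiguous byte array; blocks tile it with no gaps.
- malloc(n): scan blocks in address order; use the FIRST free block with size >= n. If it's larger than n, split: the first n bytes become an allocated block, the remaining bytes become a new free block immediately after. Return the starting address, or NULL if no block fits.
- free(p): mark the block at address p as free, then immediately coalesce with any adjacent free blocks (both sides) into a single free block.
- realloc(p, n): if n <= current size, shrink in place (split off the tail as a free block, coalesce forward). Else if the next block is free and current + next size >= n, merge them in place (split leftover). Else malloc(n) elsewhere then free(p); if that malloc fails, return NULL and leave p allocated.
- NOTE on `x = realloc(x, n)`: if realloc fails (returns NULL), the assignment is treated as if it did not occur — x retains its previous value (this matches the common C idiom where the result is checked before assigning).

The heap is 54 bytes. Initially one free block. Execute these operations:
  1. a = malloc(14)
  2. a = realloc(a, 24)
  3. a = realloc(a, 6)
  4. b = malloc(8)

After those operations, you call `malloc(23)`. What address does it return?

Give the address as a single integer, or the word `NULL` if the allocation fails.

Op 1: a = malloc(14) -> a = 0; heap: [0-13 ALLOC][14-53 FREE]
Op 2: a = realloc(a, 24) -> a = 0; heap: [0-23 ALLOC][24-53 FREE]
Op 3: a = realloc(a, 6) -> a = 0; heap: [0-5 ALLOC][6-53 FREE]
Op 4: b = malloc(8) -> b = 6; heap: [0-5 ALLOC][6-13 ALLOC][14-53 FREE]
malloc(23): first-fit scan over [0-5 ALLOC][6-13 ALLOC][14-53 FREE] -> 14

Answer: 14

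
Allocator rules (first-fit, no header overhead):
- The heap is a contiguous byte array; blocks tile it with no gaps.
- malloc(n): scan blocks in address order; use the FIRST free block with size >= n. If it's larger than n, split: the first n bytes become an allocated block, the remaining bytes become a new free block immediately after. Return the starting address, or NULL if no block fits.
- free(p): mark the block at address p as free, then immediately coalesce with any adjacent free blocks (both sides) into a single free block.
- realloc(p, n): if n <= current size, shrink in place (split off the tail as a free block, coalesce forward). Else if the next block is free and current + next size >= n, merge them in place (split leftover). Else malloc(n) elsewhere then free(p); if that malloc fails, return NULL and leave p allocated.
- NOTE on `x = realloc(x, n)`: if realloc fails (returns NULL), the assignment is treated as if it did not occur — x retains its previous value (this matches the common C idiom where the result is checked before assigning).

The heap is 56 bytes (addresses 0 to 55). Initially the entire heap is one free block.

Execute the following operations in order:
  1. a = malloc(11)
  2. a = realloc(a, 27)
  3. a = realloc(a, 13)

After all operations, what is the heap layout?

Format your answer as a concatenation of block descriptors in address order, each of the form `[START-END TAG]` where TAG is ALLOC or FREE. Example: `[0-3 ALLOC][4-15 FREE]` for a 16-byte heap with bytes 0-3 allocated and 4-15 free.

Op 1: a = malloc(11) -> a = 0; heap: [0-10 ALLOC][11-55 FREE]
Op 2: a = realloc(a, 27) -> a = 0; heap: [0-26 ALLOC][27-55 FREE]
Op 3: a = realloc(a, 13) -> a = 0; heap: [0-12 ALLOC][13-55 FREE]

Answer: [0-12 ALLOC][13-55 FREE]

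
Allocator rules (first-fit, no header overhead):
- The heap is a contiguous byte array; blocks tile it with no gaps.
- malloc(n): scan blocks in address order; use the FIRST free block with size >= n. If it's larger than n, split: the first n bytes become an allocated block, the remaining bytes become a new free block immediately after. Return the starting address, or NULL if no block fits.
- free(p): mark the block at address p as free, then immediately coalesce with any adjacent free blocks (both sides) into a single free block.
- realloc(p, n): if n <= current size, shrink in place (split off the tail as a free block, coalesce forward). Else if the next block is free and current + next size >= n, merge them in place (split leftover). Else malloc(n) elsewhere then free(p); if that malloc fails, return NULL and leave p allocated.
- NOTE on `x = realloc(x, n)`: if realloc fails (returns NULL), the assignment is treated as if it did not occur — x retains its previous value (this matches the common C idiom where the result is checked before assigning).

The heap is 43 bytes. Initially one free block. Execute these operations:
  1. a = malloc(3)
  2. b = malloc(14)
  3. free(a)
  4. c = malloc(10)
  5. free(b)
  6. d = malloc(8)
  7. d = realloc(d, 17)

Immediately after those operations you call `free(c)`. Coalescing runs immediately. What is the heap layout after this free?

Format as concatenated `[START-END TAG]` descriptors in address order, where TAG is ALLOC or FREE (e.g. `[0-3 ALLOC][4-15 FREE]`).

Op 1: a = malloc(3) -> a = 0; heap: [0-2 ALLOC][3-42 FREE]
Op 2: b = malloc(14) -> b = 3; heap: [0-2 ALLOC][3-16 ALLOC][17-42 FREE]
Op 3: free(a) -> (freed a); heap: [0-2 FREE][3-16 ALLOC][17-42 FREE]
Op 4: c = malloc(10) -> c = 17; heap: [0-2 FREE][3-16 ALLOC][17-26 ALLOC][27-42 FREE]
Op 5: free(b) -> (freed b); heap: [0-16 FREE][17-26 ALLOC][27-42 FREE]
Op 6: d = malloc(8) -> d = 0; heap: [0-7 ALLOC][8-16 FREE][17-26 ALLOC][27-42 FREE]
Op 7: d = realloc(d, 17) -> d = 0; heap: [0-16 ALLOC][17-26 ALLOC][27-42 FREE]
free(c): c = 17 -> block [17-26 ALLOC]; mark free, coalesce with adjacent free neighbors -> [0-16 ALLOC][17-42 FREE]

Answer: [0-16 ALLOC][17-42 FREE]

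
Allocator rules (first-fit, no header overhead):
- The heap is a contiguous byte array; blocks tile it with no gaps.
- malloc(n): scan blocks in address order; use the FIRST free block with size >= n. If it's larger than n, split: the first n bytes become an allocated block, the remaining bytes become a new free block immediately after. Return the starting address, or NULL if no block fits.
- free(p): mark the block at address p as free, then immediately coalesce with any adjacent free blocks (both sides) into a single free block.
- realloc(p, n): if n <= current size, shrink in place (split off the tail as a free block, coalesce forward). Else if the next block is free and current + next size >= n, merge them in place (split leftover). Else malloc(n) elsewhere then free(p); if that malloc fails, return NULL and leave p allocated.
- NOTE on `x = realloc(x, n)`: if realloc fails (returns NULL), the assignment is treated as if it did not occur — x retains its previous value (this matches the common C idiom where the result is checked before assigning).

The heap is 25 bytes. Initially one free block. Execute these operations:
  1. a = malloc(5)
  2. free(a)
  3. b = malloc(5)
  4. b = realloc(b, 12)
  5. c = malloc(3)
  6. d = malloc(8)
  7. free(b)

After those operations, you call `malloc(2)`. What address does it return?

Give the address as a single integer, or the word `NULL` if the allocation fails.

Answer: 0

Derivation:
Op 1: a = malloc(5) -> a = 0; heap: [0-4 ALLOC][5-24 FREE]
Op 2: free(a) -> (freed a); heap: [0-24 FREE]
Op 3: b = malloc(5) -> b = 0; heap: [0-4 ALLOC][5-24 FREE]
Op 4: b = realloc(b, 12) -> b = 0; heap: [0-11 ALLOC][12-24 FREE]
Op 5: c = malloc(3) -> c = 12; heap: [0-11 ALLOC][12-14 ALLOC][15-24 FREE]
Op 6: d = malloc(8) -> d = 15; heap: [0-11 ALLOC][12-14 ALLOC][15-22 ALLOC][23-24 FREE]
Op 7: free(b) -> (freed b); heap: [0-11 FREE][12-14 ALLOC][15-22 ALLOC][23-24 FREE]
malloc(2): first-fit scan over [0-11 FREE][12-14 ALLOC][15-22 ALLOC][23-24 FREE] -> 0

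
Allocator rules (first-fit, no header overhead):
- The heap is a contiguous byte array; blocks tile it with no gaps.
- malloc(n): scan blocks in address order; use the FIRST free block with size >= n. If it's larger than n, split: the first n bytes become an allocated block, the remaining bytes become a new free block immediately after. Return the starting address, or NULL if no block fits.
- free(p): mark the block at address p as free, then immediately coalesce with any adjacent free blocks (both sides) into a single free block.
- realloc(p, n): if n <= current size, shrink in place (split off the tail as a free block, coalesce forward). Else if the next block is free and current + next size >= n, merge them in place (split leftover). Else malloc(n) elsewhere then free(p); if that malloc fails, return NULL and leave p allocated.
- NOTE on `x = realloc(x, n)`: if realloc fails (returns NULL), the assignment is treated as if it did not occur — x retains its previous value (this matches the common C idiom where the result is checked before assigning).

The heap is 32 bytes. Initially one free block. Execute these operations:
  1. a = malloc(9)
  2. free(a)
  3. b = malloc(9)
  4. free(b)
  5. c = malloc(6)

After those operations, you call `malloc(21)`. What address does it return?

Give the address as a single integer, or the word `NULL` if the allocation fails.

Op 1: a = malloc(9) -> a = 0; heap: [0-8 ALLOC][9-31 FREE]
Op 2: free(a) -> (freed a); heap: [0-31 FREE]
Op 3: b = malloc(9) -> b = 0; heap: [0-8 ALLOC][9-31 FREE]
Op 4: free(b) -> (freed b); heap: [0-31 FREE]
Op 5: c = malloc(6) -> c = 0; heap: [0-5 ALLOC][6-31 FREE]
malloc(21): first-fit scan over [0-5 ALLOC][6-31 FREE] -> 6

Answer: 6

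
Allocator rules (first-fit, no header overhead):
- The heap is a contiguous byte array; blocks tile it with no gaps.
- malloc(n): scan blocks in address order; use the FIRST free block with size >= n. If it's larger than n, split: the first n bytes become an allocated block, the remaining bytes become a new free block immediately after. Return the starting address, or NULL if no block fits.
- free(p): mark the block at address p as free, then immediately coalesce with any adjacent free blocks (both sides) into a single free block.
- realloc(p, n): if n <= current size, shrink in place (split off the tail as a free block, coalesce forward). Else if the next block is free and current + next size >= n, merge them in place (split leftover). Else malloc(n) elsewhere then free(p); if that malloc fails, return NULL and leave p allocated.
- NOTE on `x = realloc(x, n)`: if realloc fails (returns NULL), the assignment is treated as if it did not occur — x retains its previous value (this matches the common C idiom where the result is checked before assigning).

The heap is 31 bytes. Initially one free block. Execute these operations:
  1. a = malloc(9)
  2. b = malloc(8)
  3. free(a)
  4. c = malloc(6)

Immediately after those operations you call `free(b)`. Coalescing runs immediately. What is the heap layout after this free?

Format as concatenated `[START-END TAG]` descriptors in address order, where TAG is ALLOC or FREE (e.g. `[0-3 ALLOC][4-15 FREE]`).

Answer: [0-5 ALLOC][6-30 FREE]

Derivation:
Op 1: a = malloc(9) -> a = 0; heap: [0-8 ALLOC][9-30 FREE]
Op 2: b = malloc(8) -> b = 9; heap: [0-8 ALLOC][9-16 ALLOC][17-30 FREE]
Op 3: free(a) -> (freed a); heap: [0-8 FREE][9-16 ALLOC][17-30 FREE]
Op 4: c = malloc(6) -> c = 0; heap: [0-5 ALLOC][6-8 FREE][9-16 ALLOC][17-30 FREE]
free(b): b = 9 -> block [9-16 ALLOC]; mark free, coalesce with adjacent free neighbors -> [0-5 ALLOC][6-30 FREE]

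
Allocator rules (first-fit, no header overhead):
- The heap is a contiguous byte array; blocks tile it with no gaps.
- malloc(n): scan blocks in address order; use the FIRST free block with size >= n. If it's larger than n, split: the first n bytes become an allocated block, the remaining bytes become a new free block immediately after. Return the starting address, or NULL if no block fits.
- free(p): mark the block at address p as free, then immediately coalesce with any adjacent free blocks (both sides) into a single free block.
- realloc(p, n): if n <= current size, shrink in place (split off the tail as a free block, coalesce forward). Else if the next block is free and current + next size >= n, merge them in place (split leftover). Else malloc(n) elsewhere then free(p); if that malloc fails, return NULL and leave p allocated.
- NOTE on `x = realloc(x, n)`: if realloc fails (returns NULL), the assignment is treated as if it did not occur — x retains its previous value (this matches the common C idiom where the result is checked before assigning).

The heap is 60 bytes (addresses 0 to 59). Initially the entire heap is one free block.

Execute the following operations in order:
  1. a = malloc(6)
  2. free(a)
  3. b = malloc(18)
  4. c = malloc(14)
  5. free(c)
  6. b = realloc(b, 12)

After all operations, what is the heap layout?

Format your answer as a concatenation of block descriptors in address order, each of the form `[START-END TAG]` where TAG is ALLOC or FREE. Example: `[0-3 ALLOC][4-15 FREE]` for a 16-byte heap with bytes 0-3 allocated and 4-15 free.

Answer: [0-11 ALLOC][12-59 FREE]

Derivation:
Op 1: a = malloc(6) -> a = 0; heap: [0-5 ALLOC][6-59 FREE]
Op 2: free(a) -> (freed a); heap: [0-59 FREE]
Op 3: b = malloc(18) -> b = 0; heap: [0-17 ALLOC][18-59 FREE]
Op 4: c = malloc(14) -> c = 18; heap: [0-17 ALLOC][18-31 ALLOC][32-59 FREE]
Op 5: free(c) -> (freed c); heap: [0-17 ALLOC][18-59 FREE]
Op 6: b = realloc(b, 12) -> b = 0; heap: [0-11 ALLOC][12-59 FREE]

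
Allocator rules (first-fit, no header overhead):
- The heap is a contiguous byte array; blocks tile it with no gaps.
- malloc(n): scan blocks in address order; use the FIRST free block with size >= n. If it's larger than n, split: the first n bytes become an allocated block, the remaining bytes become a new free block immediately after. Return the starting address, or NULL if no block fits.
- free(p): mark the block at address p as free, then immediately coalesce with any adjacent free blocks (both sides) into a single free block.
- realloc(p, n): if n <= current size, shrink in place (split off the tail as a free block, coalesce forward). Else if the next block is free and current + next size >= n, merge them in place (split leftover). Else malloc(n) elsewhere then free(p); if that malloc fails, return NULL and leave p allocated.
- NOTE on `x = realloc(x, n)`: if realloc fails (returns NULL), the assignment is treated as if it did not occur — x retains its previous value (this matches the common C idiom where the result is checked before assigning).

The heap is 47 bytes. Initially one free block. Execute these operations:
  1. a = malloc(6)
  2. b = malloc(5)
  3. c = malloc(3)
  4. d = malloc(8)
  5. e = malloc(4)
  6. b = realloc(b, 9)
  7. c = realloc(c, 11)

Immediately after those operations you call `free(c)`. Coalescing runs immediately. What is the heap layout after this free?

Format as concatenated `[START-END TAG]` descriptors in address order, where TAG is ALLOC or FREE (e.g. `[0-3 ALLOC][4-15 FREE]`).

Op 1: a = malloc(6) -> a = 0; heap: [0-5 ALLOC][6-46 FREE]
Op 2: b = malloc(5) -> b = 6; heap: [0-5 ALLOC][6-10 ALLOC][11-46 FREE]
Op 3: c = malloc(3) -> c = 11; heap: [0-5 ALLOC][6-10 ALLOC][11-13 ALLOC][14-46 FREE]
Op 4: d = malloc(8) -> d = 14; heap: [0-5 ALLOC][6-10 ALLOC][11-13 ALLOC][14-21 ALLOC][22-46 FREE]
Op 5: e = malloc(4) -> e = 22; heap: [0-5 ALLOC][6-10 ALLOC][11-13 ALLOC][14-21 ALLOC][22-25 ALLOC][26-46 FREE]
Op 6: b = realloc(b, 9) -> b = 26; heap: [0-5 ALLOC][6-10 FREE][11-13 ALLOC][14-21 ALLOC][22-25 ALLOC][26-34 ALLOC][35-46 FREE]
Op 7: c = realloc(c, 11) -> c = 35; heap: [0-5 ALLOC][6-13 FREE][14-21 ALLOC][22-25 ALLOC][26-34 ALLOC][35-45 ALLOC][46-46 FREE]
free(c): c = 35 -> block [35-45 ALLOC]; mark free, coalesce with adjacent free neighbors -> [0-5 ALLOC][6-13 FREE][14-21 ALLOC][22-25 ALLOC][26-34 ALLOC][35-46 FREE]

Answer: [0-5 ALLOC][6-13 FREE][14-21 ALLOC][22-25 ALLOC][26-34 ALLOC][35-46 FREE]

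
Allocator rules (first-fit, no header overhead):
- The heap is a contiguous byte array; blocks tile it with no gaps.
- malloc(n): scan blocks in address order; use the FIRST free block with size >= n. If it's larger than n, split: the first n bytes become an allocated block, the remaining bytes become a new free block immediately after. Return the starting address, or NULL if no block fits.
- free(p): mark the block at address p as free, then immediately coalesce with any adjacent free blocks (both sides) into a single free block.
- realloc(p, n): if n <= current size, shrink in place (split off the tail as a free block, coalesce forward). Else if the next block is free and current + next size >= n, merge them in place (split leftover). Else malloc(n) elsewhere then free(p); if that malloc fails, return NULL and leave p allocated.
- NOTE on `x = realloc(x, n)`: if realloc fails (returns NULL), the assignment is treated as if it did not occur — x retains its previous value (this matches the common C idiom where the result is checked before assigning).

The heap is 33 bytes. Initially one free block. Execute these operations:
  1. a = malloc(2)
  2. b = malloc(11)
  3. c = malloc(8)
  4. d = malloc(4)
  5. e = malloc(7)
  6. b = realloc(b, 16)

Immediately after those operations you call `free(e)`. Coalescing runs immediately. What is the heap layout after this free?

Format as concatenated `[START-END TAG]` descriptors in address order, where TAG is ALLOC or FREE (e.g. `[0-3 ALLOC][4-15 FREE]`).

Answer: [0-1 ALLOC][2-12 ALLOC][13-20 ALLOC][21-24 ALLOC][25-32 FREE]

Derivation:
Op 1: a = malloc(2) -> a = 0; heap: [0-1 ALLOC][2-32 FREE]
Op 2: b = malloc(11) -> b = 2; heap: [0-1 ALLOC][2-12 ALLOC][13-32 FREE]
Op 3: c = malloc(8) -> c = 13; heap: [0-1 ALLOC][2-12 ALLOC][13-20 ALLOC][21-32 FREE]
Op 4: d = malloc(4) -> d = 21; heap: [0-1 ALLOC][2-12 ALLOC][13-20 ALLOC][21-24 ALLOC][25-32 FREE]
Op 5: e = malloc(7) -> e = 25; heap: [0-1 ALLOC][2-12 ALLOC][13-20 ALLOC][21-24 ALLOC][25-31 ALLOC][32-32 FREE]
Op 6: b = realloc(b, 16) -> NULL (b unchanged); heap: [0-1 ALLOC][2-12 ALLOC][13-20 ALLOC][21-24 ALLOC][25-31 ALLOC][32-32 FREE]
free(e): e = 25 -> block [25-31 ALLOC]; mark free, coalesce with adjacent free neighbors -> [0-1 ALLOC][2-12 ALLOC][13-20 ALLOC][21-24 ALLOC][25-32 FREE]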